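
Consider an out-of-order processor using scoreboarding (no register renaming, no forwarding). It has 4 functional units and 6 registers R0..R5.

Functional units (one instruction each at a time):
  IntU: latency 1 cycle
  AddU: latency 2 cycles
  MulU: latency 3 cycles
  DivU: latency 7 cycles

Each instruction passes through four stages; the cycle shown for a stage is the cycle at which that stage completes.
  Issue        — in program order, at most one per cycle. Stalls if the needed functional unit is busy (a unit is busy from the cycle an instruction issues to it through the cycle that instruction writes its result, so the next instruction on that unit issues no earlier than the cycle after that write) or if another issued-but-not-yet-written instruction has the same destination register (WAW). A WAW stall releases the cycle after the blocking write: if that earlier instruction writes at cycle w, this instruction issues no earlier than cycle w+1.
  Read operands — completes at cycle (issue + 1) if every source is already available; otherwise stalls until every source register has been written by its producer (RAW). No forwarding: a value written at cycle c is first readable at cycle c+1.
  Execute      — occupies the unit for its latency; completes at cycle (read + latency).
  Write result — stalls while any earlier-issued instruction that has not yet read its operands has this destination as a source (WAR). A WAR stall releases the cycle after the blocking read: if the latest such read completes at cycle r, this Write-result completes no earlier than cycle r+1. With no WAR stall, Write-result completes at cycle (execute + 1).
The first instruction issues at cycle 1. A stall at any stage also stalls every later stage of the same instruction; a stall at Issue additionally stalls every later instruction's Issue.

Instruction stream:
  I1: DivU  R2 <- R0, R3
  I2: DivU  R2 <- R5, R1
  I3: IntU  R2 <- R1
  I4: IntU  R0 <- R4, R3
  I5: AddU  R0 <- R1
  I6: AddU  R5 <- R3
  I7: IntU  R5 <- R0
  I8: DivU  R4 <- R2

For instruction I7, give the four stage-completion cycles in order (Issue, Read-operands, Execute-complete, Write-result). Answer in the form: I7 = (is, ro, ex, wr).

t=1  I1 dispatched to DivU
t=2  I1 operands ready
t=9  I1 complete
t=10  R2←I1
t=11  I2 dispatched to DivU
t=12  I2 operands ready
t=19  I2 complete
t=20  R2←I2
t=21  I3 dispatched to IntU
t=22  I3 operands ready
t=23  I3 complete
t=24  R2←I3
t=25  I4 dispatched to IntU
t=26  I4 operands ready
t=27  I4 complete
t=28  R0←I4
t=29  I5 dispatched to AddU
t=30  I5 operands ready
t=32  I5 complete
t=33  R0←I5
t=34  I6 dispatched to AddU
t=35  I6 operands ready
t=37  I6 complete
t=38  R5←I6
t=39  I7 dispatched to IntU
t=40  I7 operands ready, I8 dispatched to DivU
t=41  I7 complete, I8 operands ready
t=42  R5←I7
t=48  I8 complete
t=49  R4←I8

I7 = (39, 40, 41, 42)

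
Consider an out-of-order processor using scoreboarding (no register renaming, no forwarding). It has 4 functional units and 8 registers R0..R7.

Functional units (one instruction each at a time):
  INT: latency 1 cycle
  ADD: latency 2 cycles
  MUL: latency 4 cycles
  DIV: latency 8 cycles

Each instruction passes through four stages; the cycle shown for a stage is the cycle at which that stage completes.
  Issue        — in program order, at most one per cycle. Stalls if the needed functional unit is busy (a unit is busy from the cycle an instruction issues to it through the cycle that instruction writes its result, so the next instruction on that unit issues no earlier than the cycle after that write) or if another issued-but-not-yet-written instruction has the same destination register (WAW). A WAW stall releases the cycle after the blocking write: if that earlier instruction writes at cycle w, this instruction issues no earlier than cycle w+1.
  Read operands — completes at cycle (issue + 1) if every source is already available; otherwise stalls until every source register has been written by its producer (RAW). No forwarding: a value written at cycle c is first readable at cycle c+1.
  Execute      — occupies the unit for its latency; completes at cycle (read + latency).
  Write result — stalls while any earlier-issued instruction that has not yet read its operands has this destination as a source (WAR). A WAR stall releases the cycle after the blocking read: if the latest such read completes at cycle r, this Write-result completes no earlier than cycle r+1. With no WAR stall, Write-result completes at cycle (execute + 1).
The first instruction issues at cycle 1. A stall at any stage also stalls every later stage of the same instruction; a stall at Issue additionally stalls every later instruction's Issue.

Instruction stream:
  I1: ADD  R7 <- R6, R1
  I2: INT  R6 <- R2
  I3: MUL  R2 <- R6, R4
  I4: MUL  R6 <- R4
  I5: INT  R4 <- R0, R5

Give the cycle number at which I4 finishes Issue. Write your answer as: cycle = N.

I1 -> (1, 2, 4, 5)
I2 -> (2, 3, 4, 5)
I3 -> (3, 6, 10, 11)  // RAW R6: wait I2 write@5
I4 -> (12, 13, 17, 18)  // struct: MUL busy until I3 writes@11
I5 -> (13, 14, 15, 16)

cycle = 12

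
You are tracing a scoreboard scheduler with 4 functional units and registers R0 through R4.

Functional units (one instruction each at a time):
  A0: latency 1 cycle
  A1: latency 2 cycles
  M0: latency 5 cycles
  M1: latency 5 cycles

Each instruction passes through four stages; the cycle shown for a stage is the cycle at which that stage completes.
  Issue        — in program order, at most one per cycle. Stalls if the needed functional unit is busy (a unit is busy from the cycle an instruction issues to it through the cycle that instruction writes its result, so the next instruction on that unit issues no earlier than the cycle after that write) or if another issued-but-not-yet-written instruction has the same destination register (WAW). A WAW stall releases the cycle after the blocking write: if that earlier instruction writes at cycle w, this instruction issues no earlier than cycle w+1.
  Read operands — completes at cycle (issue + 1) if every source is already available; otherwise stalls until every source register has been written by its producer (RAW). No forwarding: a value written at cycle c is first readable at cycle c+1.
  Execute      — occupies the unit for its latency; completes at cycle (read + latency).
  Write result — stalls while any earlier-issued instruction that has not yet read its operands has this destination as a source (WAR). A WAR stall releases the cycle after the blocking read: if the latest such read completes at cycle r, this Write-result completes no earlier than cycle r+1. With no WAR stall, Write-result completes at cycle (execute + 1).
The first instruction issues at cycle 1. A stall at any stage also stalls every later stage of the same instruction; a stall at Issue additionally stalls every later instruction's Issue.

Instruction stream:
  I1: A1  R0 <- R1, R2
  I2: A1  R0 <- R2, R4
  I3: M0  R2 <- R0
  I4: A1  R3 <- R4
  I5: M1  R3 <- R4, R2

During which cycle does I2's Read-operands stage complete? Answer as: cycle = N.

cycle = 7

c1: I1 issues→A1
c2: I1 reads
c4: I1 exec-done
c5: I1 writes R0
c6: I2 issues→A1
c7: I2 reads, I3 issues→M0
c9: I2 exec-done
c10: I2 writes R0
c11: I3 reads, I4 issues→A1
c12: I4 reads
c14: I4 exec-done
c15: I4 writes R3
c16: I3 exec-done, I5 issues→M1
c17: I3 writes R2
c18: I5 reads
c23: I5 exec-done
c24: I5 writes R3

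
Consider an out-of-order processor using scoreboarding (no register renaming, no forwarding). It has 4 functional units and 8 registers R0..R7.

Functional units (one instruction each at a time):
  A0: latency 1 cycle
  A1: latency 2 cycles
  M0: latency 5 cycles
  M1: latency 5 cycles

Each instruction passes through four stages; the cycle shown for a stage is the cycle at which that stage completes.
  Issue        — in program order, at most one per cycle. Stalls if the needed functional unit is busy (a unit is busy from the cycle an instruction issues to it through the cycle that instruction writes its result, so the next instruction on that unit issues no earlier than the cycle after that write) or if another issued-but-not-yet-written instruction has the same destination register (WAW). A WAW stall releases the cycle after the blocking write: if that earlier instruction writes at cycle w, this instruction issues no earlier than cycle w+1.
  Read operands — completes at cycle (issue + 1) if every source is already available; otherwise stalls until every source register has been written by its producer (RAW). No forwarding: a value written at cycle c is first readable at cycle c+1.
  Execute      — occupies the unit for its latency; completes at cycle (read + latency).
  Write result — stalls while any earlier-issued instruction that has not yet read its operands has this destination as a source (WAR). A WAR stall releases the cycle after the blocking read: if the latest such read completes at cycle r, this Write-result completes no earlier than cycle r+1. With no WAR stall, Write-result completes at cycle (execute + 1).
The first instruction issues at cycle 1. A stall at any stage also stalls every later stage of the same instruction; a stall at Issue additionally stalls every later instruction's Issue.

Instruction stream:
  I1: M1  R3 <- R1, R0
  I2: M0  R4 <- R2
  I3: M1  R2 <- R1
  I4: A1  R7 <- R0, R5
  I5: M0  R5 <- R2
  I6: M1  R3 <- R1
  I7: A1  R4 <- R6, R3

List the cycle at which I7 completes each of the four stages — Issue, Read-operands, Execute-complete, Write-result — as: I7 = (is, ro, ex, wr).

I7 = (18, 25, 27, 28)

I1  is:1  ro:2  ex:7  wr:8
I2  is:2  ro:3  ex:8  wr:9
I3  is:9  ro:10  ex:15  wr:16  — struct: M1 busy until I1 writes@8
I4  is:10  ro:11  ex:13  wr:14
I5  is:11  ro:17  ex:22  wr:23  — RAW R2: wait I3 write@16
I6  is:17  ro:18  ex:23  wr:24  — struct: M1 busy until I3 writes@16
I7  is:18  ro:25  ex:27  wr:28  — RAW R3: wait I6 write@24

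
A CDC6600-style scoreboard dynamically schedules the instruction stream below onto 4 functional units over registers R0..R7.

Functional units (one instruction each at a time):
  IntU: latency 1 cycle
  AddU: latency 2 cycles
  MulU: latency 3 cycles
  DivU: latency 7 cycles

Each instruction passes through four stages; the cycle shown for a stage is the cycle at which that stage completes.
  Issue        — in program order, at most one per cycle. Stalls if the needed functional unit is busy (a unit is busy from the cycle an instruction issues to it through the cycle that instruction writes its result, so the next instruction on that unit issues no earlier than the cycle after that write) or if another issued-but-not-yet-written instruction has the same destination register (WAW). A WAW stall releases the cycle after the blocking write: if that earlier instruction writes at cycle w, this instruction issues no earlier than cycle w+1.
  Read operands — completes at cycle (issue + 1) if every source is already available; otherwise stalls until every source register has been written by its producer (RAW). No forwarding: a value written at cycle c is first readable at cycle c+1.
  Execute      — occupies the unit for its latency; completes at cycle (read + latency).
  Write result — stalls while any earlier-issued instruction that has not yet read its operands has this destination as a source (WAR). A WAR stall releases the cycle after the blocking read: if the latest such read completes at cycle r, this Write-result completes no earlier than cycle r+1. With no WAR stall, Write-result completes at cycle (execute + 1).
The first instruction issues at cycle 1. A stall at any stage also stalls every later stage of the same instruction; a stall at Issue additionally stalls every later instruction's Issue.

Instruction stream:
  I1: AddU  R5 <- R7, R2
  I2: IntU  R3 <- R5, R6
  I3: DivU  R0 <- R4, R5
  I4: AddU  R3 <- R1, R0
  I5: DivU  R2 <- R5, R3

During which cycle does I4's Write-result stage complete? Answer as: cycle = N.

cycle = 18

[1] issue I1 (AddU)
[2] I1 read-ops; issue I2 (IntU)
[3] issue I3 (DivU)
[4] I1 finished on AddU
[5] I1→R5
[6] I2 read-ops; I3 read-ops
[7] I2 finished on IntU
[8] I2→R3
[9] issue I4 (AddU)
[13] I3 finished on DivU
[14] I3→R0
[15] I4 read-ops; issue I5 (DivU)
[17] I4 finished on AddU
[18] I4→R3
[19] I5 read-ops
[26] I5 finished on DivU
[27] I5→R2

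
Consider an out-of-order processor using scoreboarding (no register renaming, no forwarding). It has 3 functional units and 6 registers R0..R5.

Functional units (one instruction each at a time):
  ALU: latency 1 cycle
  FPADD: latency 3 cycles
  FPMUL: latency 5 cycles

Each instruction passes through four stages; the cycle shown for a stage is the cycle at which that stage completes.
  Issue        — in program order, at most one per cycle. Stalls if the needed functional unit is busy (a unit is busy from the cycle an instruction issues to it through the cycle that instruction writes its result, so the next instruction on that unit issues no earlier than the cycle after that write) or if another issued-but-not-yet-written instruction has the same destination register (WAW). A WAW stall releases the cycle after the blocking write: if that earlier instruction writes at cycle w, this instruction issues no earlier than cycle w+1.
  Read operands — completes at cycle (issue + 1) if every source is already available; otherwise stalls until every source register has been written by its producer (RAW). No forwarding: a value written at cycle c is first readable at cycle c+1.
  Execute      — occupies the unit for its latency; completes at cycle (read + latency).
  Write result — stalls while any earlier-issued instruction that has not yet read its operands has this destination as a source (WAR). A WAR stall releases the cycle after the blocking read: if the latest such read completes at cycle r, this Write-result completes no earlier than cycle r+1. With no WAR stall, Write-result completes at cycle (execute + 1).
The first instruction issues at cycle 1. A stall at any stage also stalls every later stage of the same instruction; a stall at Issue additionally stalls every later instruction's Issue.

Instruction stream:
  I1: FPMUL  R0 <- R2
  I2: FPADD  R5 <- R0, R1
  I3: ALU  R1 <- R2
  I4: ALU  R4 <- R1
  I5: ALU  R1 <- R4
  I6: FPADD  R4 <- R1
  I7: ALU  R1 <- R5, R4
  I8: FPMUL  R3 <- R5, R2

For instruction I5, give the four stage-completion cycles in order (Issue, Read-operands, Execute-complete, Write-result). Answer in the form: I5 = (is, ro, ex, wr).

I1  is:1  ro:2  ex:7  wr:8
I2  is:2  ro:9  ex:12  wr:13  — RAW R0: wait I1 write@8
I3  is:3  ro:4  ex:5  wr:10  — WAR R1: wait I2 read@9
I4  is:11  ro:12  ex:13  wr:14  — struct: ALU busy until I3 writes@10
I5  is:15  ro:16  ex:17  wr:18  — struct: ALU busy until I4 writes@14
I6  is:16  ro:19  ex:22  wr:23  — RAW R1: wait I5 write@18
I7  is:19  ro:24  ex:25  wr:26  — struct: ALU busy until I5 writes@18, RAW R4: wait I6 write@23
I8  is:20  ro:21  ex:26  wr:27

I5 = (15, 16, 17, 18)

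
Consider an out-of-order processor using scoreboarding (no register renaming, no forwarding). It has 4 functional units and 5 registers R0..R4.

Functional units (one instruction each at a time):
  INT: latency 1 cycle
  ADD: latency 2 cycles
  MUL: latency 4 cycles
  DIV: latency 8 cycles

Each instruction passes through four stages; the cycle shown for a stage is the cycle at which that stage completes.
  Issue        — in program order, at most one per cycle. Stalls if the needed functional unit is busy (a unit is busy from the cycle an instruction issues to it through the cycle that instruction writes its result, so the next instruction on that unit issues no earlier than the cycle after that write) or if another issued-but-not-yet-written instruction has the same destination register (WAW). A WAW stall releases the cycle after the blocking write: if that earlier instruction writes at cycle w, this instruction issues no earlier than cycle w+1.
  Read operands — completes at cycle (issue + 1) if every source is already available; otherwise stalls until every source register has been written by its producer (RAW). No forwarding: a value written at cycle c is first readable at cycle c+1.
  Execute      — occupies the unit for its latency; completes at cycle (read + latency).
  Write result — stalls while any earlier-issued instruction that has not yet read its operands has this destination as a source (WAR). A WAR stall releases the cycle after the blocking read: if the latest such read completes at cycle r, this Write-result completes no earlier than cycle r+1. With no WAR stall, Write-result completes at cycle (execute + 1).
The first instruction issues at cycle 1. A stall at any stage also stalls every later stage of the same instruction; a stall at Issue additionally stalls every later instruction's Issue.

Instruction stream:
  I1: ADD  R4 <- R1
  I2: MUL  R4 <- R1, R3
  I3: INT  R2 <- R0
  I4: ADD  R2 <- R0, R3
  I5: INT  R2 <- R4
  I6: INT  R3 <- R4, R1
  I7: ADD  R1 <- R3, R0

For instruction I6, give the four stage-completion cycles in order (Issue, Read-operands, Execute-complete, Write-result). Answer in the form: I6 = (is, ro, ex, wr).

I6 = (20, 21, 22, 23)

I1 -> (1, 2, 4, 5)
I2 -> (6, 7, 11, 12)  // WAW R4: wait I1 write@5
I3 -> (7, 8, 9, 10)
I4 -> (11, 12, 14, 15)  // WAW R2: wait I3 write@10
I5 -> (16, 17, 18, 19)  // WAW R2: wait I4 write@15
I6 -> (20, 21, 22, 23)  // struct: INT busy until I5 writes@19
I7 -> (21, 24, 26, 27)  // RAW R3: wait I6 write@23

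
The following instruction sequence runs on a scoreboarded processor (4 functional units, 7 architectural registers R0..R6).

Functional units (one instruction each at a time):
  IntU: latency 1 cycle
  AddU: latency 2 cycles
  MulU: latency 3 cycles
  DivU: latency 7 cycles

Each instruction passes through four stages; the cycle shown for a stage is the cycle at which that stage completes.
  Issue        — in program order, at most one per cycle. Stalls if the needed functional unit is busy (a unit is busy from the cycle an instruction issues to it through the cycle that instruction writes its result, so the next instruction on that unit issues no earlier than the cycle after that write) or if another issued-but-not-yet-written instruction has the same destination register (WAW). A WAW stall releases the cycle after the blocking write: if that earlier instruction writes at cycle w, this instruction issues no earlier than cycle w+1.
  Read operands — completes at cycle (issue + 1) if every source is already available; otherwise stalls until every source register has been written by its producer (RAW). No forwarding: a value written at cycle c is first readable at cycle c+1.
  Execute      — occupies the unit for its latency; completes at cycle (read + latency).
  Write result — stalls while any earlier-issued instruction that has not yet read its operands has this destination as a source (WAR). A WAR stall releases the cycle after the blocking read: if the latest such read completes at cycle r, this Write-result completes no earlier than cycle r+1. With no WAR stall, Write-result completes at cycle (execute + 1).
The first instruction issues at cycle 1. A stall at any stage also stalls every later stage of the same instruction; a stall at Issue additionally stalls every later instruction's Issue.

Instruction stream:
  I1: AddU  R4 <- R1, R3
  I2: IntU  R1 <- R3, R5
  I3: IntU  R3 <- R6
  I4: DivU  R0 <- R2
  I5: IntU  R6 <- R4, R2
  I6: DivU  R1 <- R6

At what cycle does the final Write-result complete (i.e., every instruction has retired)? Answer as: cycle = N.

cycle = 26

I1: IS=1 RO=2 EX=4 WR=5
I2: IS=2 RO=3 EX=4 WR=5
I3: IS=6 RO=7 EX=8 WR=9  [struct: IntU busy until I2 writes@5]
I4: IS=7 RO=8 EX=15 WR=16
I5: IS=10 RO=11 EX=12 WR=13  [struct: IntU busy until I3 writes@9]
I6: IS=17 RO=18 EX=25 WR=26  [struct: DivU busy until I4 writes@16]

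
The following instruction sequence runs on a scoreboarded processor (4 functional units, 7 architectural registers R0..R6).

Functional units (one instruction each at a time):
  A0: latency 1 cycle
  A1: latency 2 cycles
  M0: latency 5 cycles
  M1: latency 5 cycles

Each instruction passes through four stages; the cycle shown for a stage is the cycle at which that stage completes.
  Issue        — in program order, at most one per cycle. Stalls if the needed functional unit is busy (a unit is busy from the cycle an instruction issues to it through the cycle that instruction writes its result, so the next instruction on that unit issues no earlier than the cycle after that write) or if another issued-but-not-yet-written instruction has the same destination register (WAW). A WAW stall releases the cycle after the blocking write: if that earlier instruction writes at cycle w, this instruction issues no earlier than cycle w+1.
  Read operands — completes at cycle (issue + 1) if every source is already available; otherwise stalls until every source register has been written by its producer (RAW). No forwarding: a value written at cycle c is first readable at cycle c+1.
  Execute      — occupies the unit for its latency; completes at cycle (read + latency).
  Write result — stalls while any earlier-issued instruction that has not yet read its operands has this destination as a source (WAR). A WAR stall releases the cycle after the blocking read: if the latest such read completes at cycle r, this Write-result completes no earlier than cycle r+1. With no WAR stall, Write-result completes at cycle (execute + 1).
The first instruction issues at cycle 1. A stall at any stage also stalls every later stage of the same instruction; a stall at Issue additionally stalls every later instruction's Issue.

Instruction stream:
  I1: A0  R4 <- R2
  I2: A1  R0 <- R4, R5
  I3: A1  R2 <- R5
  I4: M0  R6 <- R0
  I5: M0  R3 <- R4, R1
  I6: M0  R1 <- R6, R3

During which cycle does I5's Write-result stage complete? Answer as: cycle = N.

[I1] 1/2/3/4
[I2] 2/5/7/8  (RAW R4: wait I1 write@4)
[I3] 9/10/12/13  (struct: A1 busy until I2 writes@8)
[I4] 10/11/16/17
[I5] 18/19/24/25  (struct: M0 busy until I4 writes@17)
[I6] 26/27/32/33  (struct: M0 busy until I5 writes@25)

cycle = 25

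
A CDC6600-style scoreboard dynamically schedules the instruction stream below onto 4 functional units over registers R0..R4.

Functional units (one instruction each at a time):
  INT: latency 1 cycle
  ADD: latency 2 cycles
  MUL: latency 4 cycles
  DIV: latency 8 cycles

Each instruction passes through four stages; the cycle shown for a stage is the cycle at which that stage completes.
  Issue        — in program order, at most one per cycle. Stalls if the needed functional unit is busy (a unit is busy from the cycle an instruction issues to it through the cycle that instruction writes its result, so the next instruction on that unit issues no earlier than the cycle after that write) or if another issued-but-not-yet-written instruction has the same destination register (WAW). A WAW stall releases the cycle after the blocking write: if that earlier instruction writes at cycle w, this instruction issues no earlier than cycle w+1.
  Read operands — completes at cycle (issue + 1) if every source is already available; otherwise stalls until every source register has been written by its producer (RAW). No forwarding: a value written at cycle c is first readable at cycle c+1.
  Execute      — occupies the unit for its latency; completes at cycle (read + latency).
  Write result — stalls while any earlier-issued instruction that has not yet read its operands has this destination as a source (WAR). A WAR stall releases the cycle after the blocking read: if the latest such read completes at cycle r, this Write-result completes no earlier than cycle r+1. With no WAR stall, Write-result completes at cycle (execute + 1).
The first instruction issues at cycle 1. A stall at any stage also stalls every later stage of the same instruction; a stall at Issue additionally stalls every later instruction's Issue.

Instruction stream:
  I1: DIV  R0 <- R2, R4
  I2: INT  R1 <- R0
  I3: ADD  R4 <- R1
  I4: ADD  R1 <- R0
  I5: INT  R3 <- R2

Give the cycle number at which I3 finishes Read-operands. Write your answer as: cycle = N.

t=1  I1→DIV
t=2  I1 RO, I2→INT
t=3  I3→ADD
t=10  I1 EX
t=11  I1 WR R0
t=12  I2 RO
t=13  I2 EX
t=14  I2 WR R1
t=15  I3 RO
t=17  I3 EX
t=18  I3 WR R4
t=19  I4→ADD
t=20  I4 RO, I5→INT
t=21  I5 RO
t=22  I4 EX, I5 EX
t=23  I4 WR R1, I5 WR R3

cycle = 15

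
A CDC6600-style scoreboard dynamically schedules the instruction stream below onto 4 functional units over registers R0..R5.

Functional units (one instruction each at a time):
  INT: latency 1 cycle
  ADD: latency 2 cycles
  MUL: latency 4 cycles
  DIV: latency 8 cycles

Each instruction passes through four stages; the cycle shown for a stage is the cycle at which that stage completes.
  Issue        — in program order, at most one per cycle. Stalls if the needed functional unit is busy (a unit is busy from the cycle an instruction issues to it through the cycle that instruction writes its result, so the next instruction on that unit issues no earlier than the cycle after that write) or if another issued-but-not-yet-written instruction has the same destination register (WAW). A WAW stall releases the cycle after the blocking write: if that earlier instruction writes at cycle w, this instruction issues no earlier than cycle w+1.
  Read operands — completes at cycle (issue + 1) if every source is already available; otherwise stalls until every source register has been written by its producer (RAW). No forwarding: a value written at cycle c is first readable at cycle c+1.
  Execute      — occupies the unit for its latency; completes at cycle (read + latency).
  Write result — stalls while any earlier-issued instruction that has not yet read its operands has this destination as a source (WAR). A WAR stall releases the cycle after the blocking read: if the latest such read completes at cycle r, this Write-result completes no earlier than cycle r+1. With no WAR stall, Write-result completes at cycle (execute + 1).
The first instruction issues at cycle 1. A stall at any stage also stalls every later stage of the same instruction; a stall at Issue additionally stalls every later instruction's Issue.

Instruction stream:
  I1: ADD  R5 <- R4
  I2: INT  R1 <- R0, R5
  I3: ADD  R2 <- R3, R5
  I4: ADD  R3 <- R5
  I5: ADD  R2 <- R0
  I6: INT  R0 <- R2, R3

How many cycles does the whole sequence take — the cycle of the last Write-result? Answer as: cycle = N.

cycle = 23

  I1 | 1 | 2 | 4 | 5
  I2 | 2 | 6 | 7 | 8   RAW R5: wait I1 write@5
  I3 | 6 | 7 | 9 | 10   struct: ADD busy until I1 writes@5
  I4 | 11 | 12 | 14 | 15   struct: ADD busy until I3 writes@10
  I5 | 16 | 17 | 19 | 20   struct: ADD busy until I4 writes@15
  I6 | 17 | 21 | 22 | 23   RAW R2: wait I5 write@20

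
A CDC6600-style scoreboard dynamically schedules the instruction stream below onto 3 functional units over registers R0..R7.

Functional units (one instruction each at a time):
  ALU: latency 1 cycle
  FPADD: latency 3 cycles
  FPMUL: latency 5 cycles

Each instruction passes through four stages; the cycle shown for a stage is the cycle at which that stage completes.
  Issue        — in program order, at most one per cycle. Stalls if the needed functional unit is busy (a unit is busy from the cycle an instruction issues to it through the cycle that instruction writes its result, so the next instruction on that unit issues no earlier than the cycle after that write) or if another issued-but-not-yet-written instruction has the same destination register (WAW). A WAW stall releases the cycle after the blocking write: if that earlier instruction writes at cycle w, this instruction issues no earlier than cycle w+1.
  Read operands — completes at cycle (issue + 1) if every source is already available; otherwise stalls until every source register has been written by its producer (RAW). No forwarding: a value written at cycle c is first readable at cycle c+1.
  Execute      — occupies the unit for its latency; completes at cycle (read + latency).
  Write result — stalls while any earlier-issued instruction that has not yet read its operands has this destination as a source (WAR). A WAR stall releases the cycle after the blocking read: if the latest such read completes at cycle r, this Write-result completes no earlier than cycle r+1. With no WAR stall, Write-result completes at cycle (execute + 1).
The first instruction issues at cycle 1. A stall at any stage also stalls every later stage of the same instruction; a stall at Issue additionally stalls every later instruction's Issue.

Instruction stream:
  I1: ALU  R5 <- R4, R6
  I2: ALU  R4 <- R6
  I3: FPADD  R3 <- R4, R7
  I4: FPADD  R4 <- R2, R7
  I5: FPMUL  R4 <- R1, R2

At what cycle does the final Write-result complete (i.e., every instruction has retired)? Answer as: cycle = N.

cycle = 27

I1: IS=1 RO=2 EX=3 WR=4
I2: IS=5 RO=6 EX=7 WR=8  [struct: ALU busy until I1 writes@4]
I3: IS=6 RO=9 EX=12 WR=13  [RAW R4: wait I2 write@8]
I4: IS=14 RO=15 EX=18 WR=19  [struct: FPADD busy until I3 writes@13]
I5: IS=20 RO=21 EX=26 WR=27  [WAW R4: wait I4 write@19]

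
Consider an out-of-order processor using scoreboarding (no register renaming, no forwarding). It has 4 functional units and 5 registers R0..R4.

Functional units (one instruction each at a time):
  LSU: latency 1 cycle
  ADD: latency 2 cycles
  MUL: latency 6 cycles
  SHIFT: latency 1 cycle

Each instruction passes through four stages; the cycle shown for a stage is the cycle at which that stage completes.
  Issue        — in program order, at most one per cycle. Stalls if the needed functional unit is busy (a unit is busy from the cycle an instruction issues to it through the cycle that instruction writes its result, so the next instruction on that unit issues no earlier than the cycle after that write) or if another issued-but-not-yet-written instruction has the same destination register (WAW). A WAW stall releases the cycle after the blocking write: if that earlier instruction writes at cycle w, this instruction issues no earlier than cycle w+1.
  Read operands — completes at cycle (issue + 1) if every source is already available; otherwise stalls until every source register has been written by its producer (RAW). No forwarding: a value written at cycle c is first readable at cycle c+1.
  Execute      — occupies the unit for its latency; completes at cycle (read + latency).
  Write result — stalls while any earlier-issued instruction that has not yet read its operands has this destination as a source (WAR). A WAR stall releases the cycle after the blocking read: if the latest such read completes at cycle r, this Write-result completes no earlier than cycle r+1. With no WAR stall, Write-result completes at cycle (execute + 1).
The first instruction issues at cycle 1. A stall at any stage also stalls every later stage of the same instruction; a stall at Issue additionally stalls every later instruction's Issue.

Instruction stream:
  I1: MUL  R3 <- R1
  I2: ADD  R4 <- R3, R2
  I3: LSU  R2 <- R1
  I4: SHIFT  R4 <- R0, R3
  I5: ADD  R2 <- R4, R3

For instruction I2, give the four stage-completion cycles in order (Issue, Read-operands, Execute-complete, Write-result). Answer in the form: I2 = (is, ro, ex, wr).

I2 = (2, 10, 12, 13)

cycle 1: I1→MUL
cycle 2: I1 RO, I2→ADD
cycle 3: I3→LSU
cycle 4: I3 RO
cycle 5: I3 EX
cycle 8: I1 EX
cycle 9: I1 WR R3
cycle 10: I2 RO
cycle 11: I3 WR R2
cycle 12: I2 EX
cycle 13: I2 WR R4
cycle 14: I4→SHIFT
cycle 15: I4 RO, I5→ADD
cycle 16: I4 EX
cycle 17: I4 WR R4
cycle 18: I5 RO
cycle 20: I5 EX
cycle 21: I5 WR R2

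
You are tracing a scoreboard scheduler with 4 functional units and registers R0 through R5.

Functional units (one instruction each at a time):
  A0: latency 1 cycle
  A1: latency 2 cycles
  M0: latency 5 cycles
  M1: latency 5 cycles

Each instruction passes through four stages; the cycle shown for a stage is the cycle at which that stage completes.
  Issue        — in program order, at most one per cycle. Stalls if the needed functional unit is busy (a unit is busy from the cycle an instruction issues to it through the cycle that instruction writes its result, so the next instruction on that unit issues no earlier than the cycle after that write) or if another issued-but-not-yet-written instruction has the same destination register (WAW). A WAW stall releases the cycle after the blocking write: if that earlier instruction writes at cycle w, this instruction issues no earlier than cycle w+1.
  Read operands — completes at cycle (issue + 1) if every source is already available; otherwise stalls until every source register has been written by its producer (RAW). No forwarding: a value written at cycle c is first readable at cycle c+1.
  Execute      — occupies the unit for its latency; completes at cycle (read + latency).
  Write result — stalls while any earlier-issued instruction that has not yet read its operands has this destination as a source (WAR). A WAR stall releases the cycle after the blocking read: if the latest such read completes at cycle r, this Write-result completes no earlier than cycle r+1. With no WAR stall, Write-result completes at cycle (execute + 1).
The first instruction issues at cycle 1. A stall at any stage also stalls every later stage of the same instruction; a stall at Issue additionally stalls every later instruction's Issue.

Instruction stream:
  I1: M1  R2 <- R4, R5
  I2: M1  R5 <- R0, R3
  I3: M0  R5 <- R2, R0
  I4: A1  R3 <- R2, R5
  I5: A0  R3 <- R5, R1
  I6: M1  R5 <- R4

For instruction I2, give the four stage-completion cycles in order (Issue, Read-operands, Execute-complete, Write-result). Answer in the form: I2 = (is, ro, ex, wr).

I2 = (9, 10, 15, 16)

c1: I1 dispatched to M1
c2: I1 operands ready
c7: I1 complete
c8: R2←I1
c9: I2 dispatched to M1
c10: I2 operands ready
c15: I2 complete
c16: R5←I2
c17: I3 dispatched to M0
c18: I3 operands ready | I4 dispatched to A1
c23: I3 complete
c24: R5←I3
c25: I4 operands ready
c27: I4 complete
c28: R3←I4
c29: I5 dispatched to A0
c30: I5 operands ready | I6 dispatched to M1
c31: I5 complete | I6 operands ready
c32: R3←I5
c36: I6 complete
c37: R5←I6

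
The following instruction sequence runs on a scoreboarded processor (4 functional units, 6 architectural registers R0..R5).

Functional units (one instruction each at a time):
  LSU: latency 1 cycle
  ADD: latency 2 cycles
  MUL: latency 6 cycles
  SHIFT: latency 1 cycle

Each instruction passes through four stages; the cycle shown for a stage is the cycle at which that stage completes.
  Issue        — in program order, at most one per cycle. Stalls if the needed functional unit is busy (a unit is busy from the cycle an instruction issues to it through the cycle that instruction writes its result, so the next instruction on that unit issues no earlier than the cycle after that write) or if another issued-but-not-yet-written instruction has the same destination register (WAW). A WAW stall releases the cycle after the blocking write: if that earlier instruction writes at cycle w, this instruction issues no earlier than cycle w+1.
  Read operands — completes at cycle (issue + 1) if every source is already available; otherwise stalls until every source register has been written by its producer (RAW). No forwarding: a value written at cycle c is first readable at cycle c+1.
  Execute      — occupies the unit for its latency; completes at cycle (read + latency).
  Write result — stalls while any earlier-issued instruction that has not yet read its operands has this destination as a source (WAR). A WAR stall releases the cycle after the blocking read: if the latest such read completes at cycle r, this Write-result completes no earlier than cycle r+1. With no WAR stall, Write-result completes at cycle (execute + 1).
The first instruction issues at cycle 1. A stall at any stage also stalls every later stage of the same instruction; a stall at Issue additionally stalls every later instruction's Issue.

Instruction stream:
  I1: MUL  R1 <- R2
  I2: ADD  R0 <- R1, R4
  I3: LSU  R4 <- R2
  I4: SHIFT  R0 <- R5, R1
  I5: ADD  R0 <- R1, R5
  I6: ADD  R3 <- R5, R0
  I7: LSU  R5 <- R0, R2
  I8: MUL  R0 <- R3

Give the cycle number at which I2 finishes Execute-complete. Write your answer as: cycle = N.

cycle = 12

I1  is:1  ro:2  ex:8  wr:9
I2  is:2  ro:10  ex:12  wr:13  — RAW R1: wait I1 write@9
I3  is:3  ro:4  ex:5  wr:11  — WAR R4: wait I2 read@10
I4  is:14  ro:15  ex:16  wr:17  — WAW R0: wait I2 write@13
I5  is:18  ro:19  ex:21  wr:22  — WAW R0: wait I4 write@17
I6  is:23  ro:24  ex:26  wr:27  — struct: ADD busy until I5 writes@22
I7  is:24  ro:25  ex:26  wr:27
I8  is:25  ro:28  ex:34  wr:35  — RAW R3: wait I6 write@27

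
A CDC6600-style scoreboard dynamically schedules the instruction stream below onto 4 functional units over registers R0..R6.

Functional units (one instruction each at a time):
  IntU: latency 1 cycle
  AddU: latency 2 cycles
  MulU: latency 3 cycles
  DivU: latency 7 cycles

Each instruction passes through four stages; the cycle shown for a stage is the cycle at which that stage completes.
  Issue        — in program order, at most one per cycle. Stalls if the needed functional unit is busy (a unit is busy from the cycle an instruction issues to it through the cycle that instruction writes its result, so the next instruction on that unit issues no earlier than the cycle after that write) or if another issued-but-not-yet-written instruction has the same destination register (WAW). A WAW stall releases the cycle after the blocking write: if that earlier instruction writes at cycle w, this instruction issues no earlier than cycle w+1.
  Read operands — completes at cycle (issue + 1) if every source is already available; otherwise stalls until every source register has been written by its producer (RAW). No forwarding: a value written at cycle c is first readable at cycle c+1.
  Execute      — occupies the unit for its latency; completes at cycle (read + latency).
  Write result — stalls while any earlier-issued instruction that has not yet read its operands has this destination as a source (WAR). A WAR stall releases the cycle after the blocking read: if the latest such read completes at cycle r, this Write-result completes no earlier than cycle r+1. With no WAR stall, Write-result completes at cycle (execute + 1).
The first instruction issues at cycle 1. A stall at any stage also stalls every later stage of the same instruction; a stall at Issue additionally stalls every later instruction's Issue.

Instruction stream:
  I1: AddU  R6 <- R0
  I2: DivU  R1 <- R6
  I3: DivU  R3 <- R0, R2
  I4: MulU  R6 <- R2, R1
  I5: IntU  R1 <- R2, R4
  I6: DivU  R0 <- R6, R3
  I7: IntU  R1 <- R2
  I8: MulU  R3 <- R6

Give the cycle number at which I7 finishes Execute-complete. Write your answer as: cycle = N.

I1: IS=1 RO=2 EX=4 WR=5
I2: IS=2 RO=6 EX=13 WR=14  [RAW R6: wait I1 write@5]
I3: IS=15 RO=16 EX=23 WR=24  [struct: DivU busy until I2 writes@14]
I4: IS=16 RO=17 EX=20 WR=21
I5: IS=17 RO=18 EX=19 WR=20
I6: IS=25 RO=26 EX=33 WR=34  [struct: DivU busy until I3 writes@24]
I7: IS=26 RO=27 EX=28 WR=29
I8: IS=27 RO=28 EX=31 WR=32

cycle = 28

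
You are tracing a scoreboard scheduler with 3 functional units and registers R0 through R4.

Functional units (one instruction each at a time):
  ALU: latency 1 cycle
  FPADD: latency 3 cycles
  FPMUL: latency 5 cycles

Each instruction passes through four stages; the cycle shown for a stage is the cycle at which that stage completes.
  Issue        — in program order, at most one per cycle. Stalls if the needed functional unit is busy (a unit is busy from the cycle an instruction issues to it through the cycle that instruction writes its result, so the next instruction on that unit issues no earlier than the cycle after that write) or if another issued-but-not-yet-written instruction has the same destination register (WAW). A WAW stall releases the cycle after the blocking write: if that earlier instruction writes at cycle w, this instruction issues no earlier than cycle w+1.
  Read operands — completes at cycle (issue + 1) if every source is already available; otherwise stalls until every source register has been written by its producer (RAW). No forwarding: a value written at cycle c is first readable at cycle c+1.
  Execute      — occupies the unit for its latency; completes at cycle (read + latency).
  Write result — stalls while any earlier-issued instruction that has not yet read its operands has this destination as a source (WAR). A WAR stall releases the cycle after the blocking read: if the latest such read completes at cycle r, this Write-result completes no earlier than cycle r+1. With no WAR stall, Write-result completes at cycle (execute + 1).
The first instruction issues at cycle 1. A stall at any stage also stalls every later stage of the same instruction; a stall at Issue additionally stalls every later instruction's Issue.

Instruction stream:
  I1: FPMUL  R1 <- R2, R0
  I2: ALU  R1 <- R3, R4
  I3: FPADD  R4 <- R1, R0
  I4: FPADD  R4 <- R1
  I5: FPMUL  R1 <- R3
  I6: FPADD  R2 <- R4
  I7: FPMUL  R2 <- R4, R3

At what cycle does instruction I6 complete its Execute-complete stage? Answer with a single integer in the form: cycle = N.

I1 -> (1, 2, 7, 8)
I2 -> (9, 10, 11, 12)  // WAW R1: wait I1 write@8
I3 -> (10, 13, 16, 17)  // RAW R1: wait I2 write@12
I4 -> (18, 19, 22, 23)  // struct: FPADD busy until I3 writes@17
I5 -> (19, 20, 25, 26)
I6 -> (24, 25, 28, 29)  // struct: FPADD busy until I4 writes@23
I7 -> (30, 31, 36, 37)  // WAW R2: wait I6 write@29

cycle = 28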